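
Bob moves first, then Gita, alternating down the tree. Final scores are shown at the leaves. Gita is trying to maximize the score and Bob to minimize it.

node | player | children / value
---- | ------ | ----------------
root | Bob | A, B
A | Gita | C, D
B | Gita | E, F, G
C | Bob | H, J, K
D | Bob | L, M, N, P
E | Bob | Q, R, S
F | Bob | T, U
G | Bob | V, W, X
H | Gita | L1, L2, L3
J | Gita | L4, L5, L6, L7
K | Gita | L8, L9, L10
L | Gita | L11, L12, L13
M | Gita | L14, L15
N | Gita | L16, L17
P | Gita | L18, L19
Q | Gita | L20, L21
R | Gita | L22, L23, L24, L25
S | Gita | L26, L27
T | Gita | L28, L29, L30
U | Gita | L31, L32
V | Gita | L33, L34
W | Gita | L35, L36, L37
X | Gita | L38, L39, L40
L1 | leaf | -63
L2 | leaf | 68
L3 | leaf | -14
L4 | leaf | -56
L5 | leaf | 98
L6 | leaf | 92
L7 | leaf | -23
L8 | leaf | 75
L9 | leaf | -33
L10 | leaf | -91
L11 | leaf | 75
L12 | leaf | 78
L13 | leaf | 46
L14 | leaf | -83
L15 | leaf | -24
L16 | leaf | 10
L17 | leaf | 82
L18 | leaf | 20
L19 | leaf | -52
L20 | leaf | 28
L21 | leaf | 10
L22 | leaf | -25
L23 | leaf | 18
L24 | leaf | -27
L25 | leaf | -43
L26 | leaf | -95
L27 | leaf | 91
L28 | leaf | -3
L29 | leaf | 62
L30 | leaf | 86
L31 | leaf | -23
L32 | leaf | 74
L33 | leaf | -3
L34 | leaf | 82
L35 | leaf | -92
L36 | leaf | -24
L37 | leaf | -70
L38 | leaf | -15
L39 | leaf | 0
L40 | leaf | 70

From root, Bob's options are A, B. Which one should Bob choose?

H (Gita): max(-63, 68, -14) = 68
J (Gita): max(-56, 98, 92, -23) = 98
K (Gita): max(75, -33, -91) = 75
C (Bob): min(68, 98, 75) = 68
L (Gita): max(75, 78, 46) = 78
M (Gita): max(-83, -24) = -24
N (Gita): max(10, 82) = 82
P (Gita): max(20, -52) = 20
D (Bob): min(78, -24, 82, 20) = -24
A (Gita): max(68, -24) = 68
Q (Gita): max(28, 10) = 28
R (Gita): max(-25, 18, -27, -43) = 18
S (Gita): max(-95, 91) = 91
E (Bob): min(28, 18, 91) = 18
T (Gita): max(-3, 62, 86) = 86
U (Gita): max(-23, 74) = 74
F (Bob): min(86, 74) = 74
V (Gita): max(-3, 82) = 82
W (Gita): max(-92, -24, -70) = -24
X (Gita): max(-15, 0, 70) = 70
G (Bob): min(82, -24, 70) = -24
B (Gita): max(18, 74, -24) = 74
root (Bob): min(68, 74) = 68
Bob at root wants the lowest of {A=68, B=74}, so chooses A.

A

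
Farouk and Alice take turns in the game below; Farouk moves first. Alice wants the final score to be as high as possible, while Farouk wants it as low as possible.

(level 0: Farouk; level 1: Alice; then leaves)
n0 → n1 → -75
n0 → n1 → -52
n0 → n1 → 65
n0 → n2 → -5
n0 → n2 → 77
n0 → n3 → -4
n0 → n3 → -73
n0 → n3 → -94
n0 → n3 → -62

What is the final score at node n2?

77

n2 (Alice): max(-5, 77) = 77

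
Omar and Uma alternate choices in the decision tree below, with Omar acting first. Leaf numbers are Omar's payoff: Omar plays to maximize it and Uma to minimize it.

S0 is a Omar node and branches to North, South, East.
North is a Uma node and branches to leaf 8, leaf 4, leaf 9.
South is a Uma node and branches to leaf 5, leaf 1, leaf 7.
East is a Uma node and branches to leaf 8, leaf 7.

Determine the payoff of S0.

North (Uma): min(8, 4, 9) = 4
South (Uma): min(5, 1, 7) = 1
East (Uma): min(8, 7) = 7
S0 (Omar): max(4, 1, 7) = 7

7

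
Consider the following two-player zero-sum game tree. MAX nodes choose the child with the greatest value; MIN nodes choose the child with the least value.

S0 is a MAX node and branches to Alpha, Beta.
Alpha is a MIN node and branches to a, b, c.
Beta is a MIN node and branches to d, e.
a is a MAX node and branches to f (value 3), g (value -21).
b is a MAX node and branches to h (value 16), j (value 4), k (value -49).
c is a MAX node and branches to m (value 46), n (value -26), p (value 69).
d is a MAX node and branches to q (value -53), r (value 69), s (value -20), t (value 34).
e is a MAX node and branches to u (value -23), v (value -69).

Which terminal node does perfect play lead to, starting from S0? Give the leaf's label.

f

a (MAX): max(3, -21) = 3
b (MAX): max(16, 4, -49) = 16
c (MAX): max(46, -26, 69) = 69
Alpha (MIN): min(3, 16, 69) = 3
d (MAX): max(-53, 69, -20, 34) = 69
e (MAX): max(-23, -69) = -23
Beta (MIN): min(69, -23) = -23
S0 (MAX): max(3, -23) = 3
At S0, MAX picks Alpha (highest: 3).
At Alpha, MIN picks a (lowest: 3).
At a, MAX picks f (highest: 3).
Terminal value 3.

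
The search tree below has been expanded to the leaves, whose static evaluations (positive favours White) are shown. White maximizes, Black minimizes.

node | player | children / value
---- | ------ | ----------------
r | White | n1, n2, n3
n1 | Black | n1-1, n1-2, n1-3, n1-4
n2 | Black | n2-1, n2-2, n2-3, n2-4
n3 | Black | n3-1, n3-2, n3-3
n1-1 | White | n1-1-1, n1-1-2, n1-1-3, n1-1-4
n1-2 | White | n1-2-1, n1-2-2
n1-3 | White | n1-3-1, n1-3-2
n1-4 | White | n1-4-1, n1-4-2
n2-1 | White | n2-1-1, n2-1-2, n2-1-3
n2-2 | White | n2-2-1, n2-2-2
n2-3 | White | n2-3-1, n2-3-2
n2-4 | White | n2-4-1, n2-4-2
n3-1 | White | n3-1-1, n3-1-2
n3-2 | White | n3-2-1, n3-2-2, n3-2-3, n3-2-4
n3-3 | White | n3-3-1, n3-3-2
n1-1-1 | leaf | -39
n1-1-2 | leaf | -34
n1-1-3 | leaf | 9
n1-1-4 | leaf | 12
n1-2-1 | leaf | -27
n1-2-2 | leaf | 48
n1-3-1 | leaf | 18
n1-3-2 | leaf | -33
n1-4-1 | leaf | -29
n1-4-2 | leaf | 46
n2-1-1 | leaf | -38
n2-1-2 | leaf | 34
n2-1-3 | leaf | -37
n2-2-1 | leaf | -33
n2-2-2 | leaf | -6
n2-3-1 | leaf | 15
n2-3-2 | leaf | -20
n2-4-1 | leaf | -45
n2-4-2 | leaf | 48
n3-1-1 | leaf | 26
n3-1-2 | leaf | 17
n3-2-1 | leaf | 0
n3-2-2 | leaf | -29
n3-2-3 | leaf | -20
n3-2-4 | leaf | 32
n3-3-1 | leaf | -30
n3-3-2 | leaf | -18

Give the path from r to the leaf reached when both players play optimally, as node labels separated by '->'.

n1-1 (White): max(-39, -34, 9, 12) = 12
n1-2 (White): max(-27, 48) = 48
n1-3 (White): max(18, -33) = 18
n1-4 (White): max(-29, 46) = 46
n1 (Black): min(12, 48, 18, 46) = 12
n2-1 (White): max(-38, 34, -37) = 34
n2-2 (White): max(-33, -6) = -6
n2-3 (White): max(15, -20) = 15
n2-4 (White): max(-45, 48) = 48
n2 (Black): min(34, -6, 15, 48) = -6
n3-1 (White): max(26, 17) = 26
n3-2 (White): max(0, -29, -20, 32) = 32
n3-3 (White): max(-30, -18) = -18
n3 (Black): min(26, 32, -18) = -18
r (White): max(12, -6, -18) = 12
At r, White picks n1 (highest: 12).
At n1, Black picks n1-1 (lowest: 12).
At n1-1, White picks n1-1-4 (highest: 12).
Terminal value 12.

r -> n1 -> n1-1 -> n1-1-4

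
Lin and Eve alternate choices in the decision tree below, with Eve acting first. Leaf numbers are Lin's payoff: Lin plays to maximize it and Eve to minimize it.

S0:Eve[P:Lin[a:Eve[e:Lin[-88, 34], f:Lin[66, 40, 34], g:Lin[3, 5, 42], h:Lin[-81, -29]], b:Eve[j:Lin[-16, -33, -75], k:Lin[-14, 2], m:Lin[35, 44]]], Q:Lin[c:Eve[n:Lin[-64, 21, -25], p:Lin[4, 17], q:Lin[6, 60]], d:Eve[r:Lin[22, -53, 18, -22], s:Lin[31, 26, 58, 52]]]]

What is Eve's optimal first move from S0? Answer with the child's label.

e (Lin): max(-88, 34) = 34
f (Lin): max(66, 40, 34) = 66
g (Lin): max(3, 5, 42) = 42
h (Lin): max(-81, -29) = -29
a (Eve): min(34, 66, 42, -29) = -29
j (Lin): max(-16, -33, -75) = -16
k (Lin): max(-14, 2) = 2
m (Lin): max(35, 44) = 44
b (Eve): min(-16, 2, 44) = -16
P (Lin): max(-29, -16) = -16
n (Lin): max(-64, 21, -25) = 21
p (Lin): max(4, 17) = 17
q (Lin): max(6, 60) = 60
c (Eve): min(21, 17, 60) = 17
r (Lin): max(22, -53, 18, -22) = 22
s (Lin): max(31, 26, 58, 52) = 58
d (Eve): min(22, 58) = 22
Q (Lin): max(17, 22) = 22
S0 (Eve): min(-16, 22) = -16
Eve at S0 wants the lowest of {P=-16, Q=22}, so chooses P.

P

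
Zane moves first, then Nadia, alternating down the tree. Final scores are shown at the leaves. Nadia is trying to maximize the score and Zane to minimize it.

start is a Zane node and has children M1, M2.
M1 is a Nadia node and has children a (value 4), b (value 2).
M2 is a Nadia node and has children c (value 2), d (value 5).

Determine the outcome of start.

M1 (Nadia): max(4, 2) = 4
M2 (Nadia): max(2, 5) = 5
start (Zane): min(4, 5) = 4

4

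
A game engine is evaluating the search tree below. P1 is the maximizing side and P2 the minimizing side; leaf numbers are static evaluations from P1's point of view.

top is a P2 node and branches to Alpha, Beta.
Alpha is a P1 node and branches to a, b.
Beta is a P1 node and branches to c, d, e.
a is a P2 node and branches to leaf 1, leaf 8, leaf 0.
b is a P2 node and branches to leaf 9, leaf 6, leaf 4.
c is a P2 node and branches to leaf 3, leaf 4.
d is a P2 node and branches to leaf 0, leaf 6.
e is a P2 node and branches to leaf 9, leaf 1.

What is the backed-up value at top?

3

a (P2): min(1, 8, 0) = 0
b (P2): min(9, 6, 4) = 4
Alpha (P1): max(0, 4) = 4
c (P2): min(3, 4) = 3
d (P2): min(0, 6) = 0
e (P2): min(9, 1) = 1
Beta (P1): max(3, 0, 1) = 3
top (P2): min(4, 3) = 3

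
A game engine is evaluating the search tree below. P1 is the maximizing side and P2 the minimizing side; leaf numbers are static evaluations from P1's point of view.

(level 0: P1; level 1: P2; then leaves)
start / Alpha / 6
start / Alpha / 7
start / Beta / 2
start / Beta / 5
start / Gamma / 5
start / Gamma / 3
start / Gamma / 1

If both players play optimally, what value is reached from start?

6

Alpha (P2): min(6, 7) = 6
Beta (P2): min(2, 5) = 2
Gamma (P2): min(5, 3, 1) = 1
start (P1): max(6, 2, 1) = 6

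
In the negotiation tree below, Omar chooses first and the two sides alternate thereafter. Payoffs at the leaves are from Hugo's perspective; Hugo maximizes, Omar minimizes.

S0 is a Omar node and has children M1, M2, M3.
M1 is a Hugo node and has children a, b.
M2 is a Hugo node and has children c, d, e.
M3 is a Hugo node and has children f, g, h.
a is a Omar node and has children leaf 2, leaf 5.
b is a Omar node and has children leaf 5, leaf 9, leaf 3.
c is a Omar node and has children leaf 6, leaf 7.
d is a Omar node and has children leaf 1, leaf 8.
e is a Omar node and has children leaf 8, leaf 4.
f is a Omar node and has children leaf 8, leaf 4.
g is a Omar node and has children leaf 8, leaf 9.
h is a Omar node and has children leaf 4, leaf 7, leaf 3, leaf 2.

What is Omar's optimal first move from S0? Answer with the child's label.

M1

a (Omar): min(2, 5) = 2
b (Omar): min(5, 9, 3) = 3
M1 (Hugo): max(2, 3) = 3
c (Omar): min(6, 7) = 6
d (Omar): min(1, 8) = 1
e (Omar): min(8, 4) = 4
M2 (Hugo): max(6, 1, 4) = 6
f (Omar): min(8, 4) = 4
g (Omar): min(8, 9) = 8
h (Omar): min(4, 7, 3, 2) = 2
M3 (Hugo): max(4, 8, 2) = 8
S0 (Omar): min(3, 6, 8) = 3
Omar at S0 wants the lowest of {M1=3, M2=6, M3=8}, so chooses M1.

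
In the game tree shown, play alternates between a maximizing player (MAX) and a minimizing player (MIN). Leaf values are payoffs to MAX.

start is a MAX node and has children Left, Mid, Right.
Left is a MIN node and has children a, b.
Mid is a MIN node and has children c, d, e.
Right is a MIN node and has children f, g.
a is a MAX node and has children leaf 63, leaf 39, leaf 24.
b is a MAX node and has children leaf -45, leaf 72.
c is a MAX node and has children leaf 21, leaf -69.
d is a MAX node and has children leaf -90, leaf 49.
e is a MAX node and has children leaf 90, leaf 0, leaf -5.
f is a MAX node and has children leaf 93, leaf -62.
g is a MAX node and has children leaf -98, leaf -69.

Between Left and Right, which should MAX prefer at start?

a (MAX): max(63, 39, 24) = 63
b (MAX): max(-45, 72) = 72
Left (MIN): min(63, 72) = 63
f (MAX): max(93, -62) = 93
g (MAX): max(-98, -69) = -69
Right (MIN): min(93, -69) = -69
MAX prefers the higher value; Left=63, Right=-69. Left is better since 63 > -69.

Left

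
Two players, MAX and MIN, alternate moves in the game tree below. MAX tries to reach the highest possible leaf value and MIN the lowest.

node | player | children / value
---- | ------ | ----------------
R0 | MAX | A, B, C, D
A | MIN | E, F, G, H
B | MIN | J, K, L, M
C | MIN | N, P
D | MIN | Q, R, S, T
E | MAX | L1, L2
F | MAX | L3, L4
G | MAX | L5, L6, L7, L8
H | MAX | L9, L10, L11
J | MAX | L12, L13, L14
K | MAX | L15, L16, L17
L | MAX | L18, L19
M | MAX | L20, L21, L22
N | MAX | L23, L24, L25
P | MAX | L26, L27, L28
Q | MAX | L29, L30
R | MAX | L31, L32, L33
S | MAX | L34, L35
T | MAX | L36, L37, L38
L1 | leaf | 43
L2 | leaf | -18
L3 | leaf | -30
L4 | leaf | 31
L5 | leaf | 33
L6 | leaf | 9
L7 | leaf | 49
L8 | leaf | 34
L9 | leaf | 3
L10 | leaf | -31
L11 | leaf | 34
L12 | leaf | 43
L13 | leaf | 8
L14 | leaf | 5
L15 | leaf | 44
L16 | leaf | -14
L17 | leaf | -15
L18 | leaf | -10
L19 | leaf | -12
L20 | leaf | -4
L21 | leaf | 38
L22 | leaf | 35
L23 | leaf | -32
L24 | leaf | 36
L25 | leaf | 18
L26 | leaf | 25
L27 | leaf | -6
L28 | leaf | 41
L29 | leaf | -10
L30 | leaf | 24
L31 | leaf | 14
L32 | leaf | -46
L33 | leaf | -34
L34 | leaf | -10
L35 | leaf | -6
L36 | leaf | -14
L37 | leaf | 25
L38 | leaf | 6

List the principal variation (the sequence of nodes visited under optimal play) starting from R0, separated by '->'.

R0 -> C -> N -> L24

E (MAX): max(43, -18) = 43
F (MAX): max(-30, 31) = 31
G (MAX): max(33, 9, 49, 34) = 49
H (MAX): max(3, -31, 34) = 34
A (MIN): min(43, 31, 49, 34) = 31
J (MAX): max(43, 8, 5) = 43
K (MAX): max(44, -14, -15) = 44
L (MAX): max(-10, -12) = -10
M (MAX): max(-4, 38, 35) = 38
B (MIN): min(43, 44, -10, 38) = -10
N (MAX): max(-32, 36, 18) = 36
P (MAX): max(25, -6, 41) = 41
C (MIN): min(36, 41) = 36
Q (MAX): max(-10, 24) = 24
R (MAX): max(14, -46, -34) = 14
S (MAX): max(-10, -6) = -6
T (MAX): max(-14, 25, 6) = 25
D (MIN): min(24, 14, -6, 25) = -6
R0 (MAX): max(31, -10, 36, -6) = 36
At R0, MAX picks C (highest: 36).
At C, MIN picks N (lowest: 36).
At N, MAX picks L24 (highest: 36).
Terminal value 36.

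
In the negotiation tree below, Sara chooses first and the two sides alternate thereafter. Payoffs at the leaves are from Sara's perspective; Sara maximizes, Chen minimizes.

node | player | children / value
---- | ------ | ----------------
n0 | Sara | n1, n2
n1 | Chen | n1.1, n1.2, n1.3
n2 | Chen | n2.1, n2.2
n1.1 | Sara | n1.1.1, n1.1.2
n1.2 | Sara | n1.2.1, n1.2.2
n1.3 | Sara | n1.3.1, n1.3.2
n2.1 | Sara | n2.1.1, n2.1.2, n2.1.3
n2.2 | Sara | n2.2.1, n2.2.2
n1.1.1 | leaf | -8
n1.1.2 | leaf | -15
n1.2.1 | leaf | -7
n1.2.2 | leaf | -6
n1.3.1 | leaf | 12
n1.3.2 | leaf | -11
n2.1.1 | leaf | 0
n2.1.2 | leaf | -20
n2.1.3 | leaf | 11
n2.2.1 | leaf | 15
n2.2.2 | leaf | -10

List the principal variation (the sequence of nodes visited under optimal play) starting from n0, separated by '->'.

n0 -> n2 -> n2.1 -> n2.1.3

n1.1 (Sara): max(-8, -15) = -8
n1.2 (Sara): max(-7, -6) = -6
n1.3 (Sara): max(12, -11) = 12
n1 (Chen): min(-8, -6, 12) = -8
n2.1 (Sara): max(0, -20, 11) = 11
n2.2 (Sara): max(15, -10) = 15
n2 (Chen): min(11, 15) = 11
n0 (Sara): max(-8, 11) = 11
At n0, Sara picks n2 (highest: 11).
At n2, Chen picks n2.1 (lowest: 11).
At n2.1, Sara picks n2.1.3 (highest: 11).
Terminal value 11.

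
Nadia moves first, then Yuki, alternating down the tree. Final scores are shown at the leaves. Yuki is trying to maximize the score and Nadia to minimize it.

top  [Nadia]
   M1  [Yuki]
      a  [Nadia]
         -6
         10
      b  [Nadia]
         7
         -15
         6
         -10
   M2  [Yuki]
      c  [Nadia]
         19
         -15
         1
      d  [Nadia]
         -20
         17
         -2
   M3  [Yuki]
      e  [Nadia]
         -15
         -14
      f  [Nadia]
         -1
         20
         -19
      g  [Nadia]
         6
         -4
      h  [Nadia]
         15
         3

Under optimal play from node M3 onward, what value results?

e (Nadia): min(-15, -14) = -15
f (Nadia): min(-1, 20, -19) = -19
g (Nadia): min(6, -4) = -4
h (Nadia): min(15, 3) = 3
M3 (Yuki): max(-15, -19, -4, 3) = 3

3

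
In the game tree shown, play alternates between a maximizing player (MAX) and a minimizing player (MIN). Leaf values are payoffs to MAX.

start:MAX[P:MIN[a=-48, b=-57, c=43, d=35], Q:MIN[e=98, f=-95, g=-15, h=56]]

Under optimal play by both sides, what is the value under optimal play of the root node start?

P (MIN): min(-48, -57, 43, 35) = -57
Q (MIN): min(98, -95, -15, 56) = -95
start (MAX): max(-57, -95) = -57

-57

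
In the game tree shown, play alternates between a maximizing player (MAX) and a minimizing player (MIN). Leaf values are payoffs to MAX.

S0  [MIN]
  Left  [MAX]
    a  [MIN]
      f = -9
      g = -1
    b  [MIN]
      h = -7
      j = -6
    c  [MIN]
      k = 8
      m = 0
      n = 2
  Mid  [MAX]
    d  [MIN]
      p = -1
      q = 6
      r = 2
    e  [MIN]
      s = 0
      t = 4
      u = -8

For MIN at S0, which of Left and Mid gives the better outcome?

Mid

a (MIN): min(-9, -1) = -9
b (MIN): min(-7, -6) = -7
c (MIN): min(8, 0, 2) = 0
Left (MAX): max(-9, -7, 0) = 0
d (MIN): min(-1, 6, 2) = -1
e (MIN): min(0, 4, -8) = -8
Mid (MAX): max(-1, -8) = -1
MIN prefers the lower value; Left=0, Mid=-1. Mid is better since -1 < 0.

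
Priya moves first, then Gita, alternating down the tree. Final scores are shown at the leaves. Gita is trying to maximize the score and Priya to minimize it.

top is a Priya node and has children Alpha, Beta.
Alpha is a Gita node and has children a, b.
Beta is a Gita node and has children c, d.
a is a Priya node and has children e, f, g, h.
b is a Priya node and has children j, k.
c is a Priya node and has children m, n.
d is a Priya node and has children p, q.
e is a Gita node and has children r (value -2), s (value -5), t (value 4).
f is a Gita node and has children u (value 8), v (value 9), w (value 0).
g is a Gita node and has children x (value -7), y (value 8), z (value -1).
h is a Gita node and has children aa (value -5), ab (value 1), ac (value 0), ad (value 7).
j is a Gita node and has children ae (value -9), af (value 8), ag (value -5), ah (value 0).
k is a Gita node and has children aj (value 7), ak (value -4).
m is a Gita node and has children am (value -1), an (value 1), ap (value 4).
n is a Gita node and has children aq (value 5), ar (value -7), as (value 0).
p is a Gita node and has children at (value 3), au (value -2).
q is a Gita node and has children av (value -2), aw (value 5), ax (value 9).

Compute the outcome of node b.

j (Gita): max(-9, 8, -5, 0) = 8
k (Gita): max(7, -4) = 7
b (Priya): min(8, 7) = 7

7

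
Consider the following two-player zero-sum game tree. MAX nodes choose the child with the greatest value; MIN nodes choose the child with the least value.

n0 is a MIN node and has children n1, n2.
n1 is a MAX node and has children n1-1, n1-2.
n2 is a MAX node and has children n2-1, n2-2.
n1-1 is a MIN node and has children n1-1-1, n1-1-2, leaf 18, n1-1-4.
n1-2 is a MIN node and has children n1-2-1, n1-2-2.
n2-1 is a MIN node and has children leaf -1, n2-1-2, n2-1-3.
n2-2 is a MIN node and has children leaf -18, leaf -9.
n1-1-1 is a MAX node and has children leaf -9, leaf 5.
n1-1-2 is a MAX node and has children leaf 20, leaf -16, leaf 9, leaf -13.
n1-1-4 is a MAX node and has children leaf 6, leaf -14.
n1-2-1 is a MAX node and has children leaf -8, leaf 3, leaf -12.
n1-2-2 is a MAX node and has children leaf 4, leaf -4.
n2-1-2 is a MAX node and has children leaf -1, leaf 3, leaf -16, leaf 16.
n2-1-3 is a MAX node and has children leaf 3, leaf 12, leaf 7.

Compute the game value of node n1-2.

3

n1-2-1 (MAX): max(-8, 3, -12) = 3
n1-2-2 (MAX): max(4, -4) = 4
n1-2 (MIN): min(3, 4) = 3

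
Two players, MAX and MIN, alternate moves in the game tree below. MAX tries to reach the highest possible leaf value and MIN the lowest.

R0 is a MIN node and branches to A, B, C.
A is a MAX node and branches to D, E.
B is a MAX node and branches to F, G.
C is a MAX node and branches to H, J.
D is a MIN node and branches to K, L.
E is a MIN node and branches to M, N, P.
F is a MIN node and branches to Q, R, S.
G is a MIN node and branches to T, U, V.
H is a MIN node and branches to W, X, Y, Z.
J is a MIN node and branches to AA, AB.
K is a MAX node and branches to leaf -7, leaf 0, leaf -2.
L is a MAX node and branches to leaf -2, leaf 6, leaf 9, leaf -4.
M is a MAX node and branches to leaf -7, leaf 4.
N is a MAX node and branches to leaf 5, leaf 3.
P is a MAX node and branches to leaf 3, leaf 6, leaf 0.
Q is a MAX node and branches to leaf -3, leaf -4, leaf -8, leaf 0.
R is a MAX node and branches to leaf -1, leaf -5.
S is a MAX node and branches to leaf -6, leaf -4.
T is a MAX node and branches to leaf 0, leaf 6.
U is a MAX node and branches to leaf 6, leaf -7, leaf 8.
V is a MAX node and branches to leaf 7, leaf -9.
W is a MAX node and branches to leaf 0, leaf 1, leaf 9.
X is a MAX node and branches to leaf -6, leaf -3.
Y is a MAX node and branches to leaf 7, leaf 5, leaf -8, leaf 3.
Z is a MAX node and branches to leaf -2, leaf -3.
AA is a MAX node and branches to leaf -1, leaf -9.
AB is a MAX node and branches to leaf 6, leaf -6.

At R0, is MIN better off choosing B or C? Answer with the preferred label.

Q (MAX): max(-3, -4, -8, 0) = 0
R (MAX): max(-1, -5) = -1
S (MAX): max(-6, -4) = -4
F (MIN): min(0, -1, -4) = -4
T (MAX): max(0, 6) = 6
U (MAX): max(6, -7, 8) = 8
V (MAX): max(7, -9) = 7
G (MIN): min(6, 8, 7) = 6
B (MAX): max(-4, 6) = 6
W (MAX): max(0, 1, 9) = 9
X (MAX): max(-6, -3) = -3
Y (MAX): max(7, 5, -8, 3) = 7
Z (MAX): max(-2, -3) = -2
H (MIN): min(9, -3, 7, -2) = -3
AA (MAX): max(-1, -9) = -1
AB (MAX): max(6, -6) = 6
J (MIN): min(-1, 6) = -1
C (MAX): max(-3, -1) = -1
MIN prefers the lower value; B=6, C=-1. C is better since -1 < 6.

C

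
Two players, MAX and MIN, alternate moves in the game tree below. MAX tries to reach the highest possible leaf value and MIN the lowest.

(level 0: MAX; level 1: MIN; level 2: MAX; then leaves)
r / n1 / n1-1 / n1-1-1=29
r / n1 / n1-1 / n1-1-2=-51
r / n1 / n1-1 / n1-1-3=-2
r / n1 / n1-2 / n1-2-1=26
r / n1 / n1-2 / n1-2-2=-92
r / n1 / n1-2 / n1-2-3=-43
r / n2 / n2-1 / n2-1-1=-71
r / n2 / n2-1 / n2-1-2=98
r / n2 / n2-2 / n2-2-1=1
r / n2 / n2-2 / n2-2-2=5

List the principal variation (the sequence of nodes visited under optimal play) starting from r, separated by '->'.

r -> n1 -> n1-2 -> n1-2-1

n1-1 (MAX): max(29, -51, -2) = 29
n1-2 (MAX): max(26, -92, -43) = 26
n1 (MIN): min(29, 26) = 26
n2-1 (MAX): max(-71, 98) = 98
n2-2 (MAX): max(1, 5) = 5
n2 (MIN): min(98, 5) = 5
r (MAX): max(26, 5) = 26
At r, MAX picks n1 (highest: 26).
At n1, MIN picks n1-2 (lowest: 26).
At n1-2, MAX picks n1-2-1 (highest: 26).
Terminal value 26.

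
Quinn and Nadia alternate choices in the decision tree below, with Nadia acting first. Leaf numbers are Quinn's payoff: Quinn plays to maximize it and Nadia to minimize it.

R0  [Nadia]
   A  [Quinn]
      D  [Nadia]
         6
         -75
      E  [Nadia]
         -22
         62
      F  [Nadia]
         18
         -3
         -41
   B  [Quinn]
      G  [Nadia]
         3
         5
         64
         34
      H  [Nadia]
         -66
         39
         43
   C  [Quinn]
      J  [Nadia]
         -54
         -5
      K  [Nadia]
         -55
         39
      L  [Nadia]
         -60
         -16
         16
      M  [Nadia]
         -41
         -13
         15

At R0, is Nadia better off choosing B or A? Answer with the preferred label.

A

G (Nadia): min(3, 5, 64, 34) = 3
H (Nadia): min(-66, 39, 43) = -66
B (Quinn): max(3, -66) = 3
D (Nadia): min(6, -75) = -75
E (Nadia): min(-22, 62) = -22
F (Nadia): min(18, -3, -41) = -41
A (Quinn): max(-75, -22, -41) = -22
Nadia prefers the lower value; B=3, A=-22. A is better since -22 < 3.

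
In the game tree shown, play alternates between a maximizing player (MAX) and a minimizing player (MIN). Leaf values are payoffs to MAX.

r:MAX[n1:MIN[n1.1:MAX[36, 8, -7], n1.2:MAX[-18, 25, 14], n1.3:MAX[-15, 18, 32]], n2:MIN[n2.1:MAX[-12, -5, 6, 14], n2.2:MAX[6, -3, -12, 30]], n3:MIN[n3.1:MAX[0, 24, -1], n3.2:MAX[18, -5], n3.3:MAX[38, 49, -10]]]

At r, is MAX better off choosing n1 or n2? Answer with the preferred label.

n1.1 (MAX): max(36, 8, -7) = 36
n1.2 (MAX): max(-18, 25, 14) = 25
n1.3 (MAX): max(-15, 18, 32) = 32
n1 (MIN): min(36, 25, 32) = 25
n2.1 (MAX): max(-12, -5, 6, 14) = 14
n2.2 (MAX): max(6, -3, -12, 30) = 30
n2 (MIN): min(14, 30) = 14
MAX prefers the higher value; n1=25, n2=14. n1 is better since 25 > 14.

n1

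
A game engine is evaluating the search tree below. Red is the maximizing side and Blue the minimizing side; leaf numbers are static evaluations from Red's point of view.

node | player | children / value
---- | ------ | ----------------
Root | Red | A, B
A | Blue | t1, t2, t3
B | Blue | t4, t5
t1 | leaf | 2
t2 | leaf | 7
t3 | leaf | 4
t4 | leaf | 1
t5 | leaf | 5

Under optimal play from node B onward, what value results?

B (Blue): min(1, 5) = 1

1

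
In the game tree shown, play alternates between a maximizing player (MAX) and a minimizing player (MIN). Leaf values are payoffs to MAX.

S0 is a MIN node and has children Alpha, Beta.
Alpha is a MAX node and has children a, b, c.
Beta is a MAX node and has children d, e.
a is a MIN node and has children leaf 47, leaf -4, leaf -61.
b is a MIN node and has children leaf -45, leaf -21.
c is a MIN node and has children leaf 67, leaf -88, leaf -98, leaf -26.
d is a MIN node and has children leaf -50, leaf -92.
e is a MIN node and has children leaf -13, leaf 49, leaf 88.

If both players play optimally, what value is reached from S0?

a (MIN): min(47, -4, -61) = -61
b (MIN): min(-45, -21) = -45
c (MIN): min(67, -88, -98, -26) = -98
Alpha (MAX): max(-61, -45, -98) = -45
d (MIN): min(-50, -92) = -92
e (MIN): min(-13, 49, 88) = -13
Beta (MAX): max(-92, -13) = -13
S0 (MIN): min(-45, -13) = -45

-45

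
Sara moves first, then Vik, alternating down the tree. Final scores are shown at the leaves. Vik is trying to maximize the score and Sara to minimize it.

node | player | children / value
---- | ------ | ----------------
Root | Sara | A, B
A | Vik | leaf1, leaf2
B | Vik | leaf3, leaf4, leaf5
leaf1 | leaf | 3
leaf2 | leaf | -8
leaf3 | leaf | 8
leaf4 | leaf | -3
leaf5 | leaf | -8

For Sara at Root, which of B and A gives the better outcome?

A

B (Vik): max(8, -3, -8) = 8
A (Vik): max(3, -8) = 3
Sara prefers the lower value; B=8, A=3. A is better since 3 < 8.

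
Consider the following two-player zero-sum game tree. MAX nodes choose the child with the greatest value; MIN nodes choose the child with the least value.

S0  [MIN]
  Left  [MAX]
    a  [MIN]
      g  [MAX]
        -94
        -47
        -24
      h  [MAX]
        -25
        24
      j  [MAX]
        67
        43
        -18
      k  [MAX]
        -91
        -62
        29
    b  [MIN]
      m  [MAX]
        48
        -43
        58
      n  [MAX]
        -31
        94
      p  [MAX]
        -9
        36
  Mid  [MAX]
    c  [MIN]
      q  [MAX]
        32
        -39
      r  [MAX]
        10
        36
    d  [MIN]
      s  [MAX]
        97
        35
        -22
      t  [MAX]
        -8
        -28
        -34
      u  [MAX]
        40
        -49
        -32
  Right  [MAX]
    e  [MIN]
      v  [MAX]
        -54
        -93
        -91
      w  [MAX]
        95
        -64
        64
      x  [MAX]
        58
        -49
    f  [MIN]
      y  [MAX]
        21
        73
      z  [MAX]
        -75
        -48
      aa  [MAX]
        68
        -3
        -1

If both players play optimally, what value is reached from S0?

-48

g (MAX): max(-94, -47, -24) = -24
h (MAX): max(-25, 24) = 24
j (MAX): max(67, 43, -18) = 67
k (MAX): max(-91, -62, 29) = 29
a (MIN): min(-24, 24, 67, 29) = -24
m (MAX): max(48, -43, 58) = 58
n (MAX): max(-31, 94) = 94
p (MAX): max(-9, 36) = 36
b (MIN): min(58, 94, 36) = 36
Left (MAX): max(-24, 36) = 36
q (MAX): max(32, -39) = 32
r (MAX): max(10, 36) = 36
c (MIN): min(32, 36) = 32
s (MAX): max(97, 35, -22) = 97
t (MAX): max(-8, -28, -34) = -8
u (MAX): max(40, -49, -32) = 40
d (MIN): min(97, -8, 40) = -8
Mid (MAX): max(32, -8) = 32
v (MAX): max(-54, -93, -91) = -54
w (MAX): max(95, -64, 64) = 95
x (MAX): max(58, -49) = 58
e (MIN): min(-54, 95, 58) = -54
y (MAX): max(21, 73) = 73
z (MAX): max(-75, -48) = -48
aa (MAX): max(68, -3, -1) = 68
f (MIN): min(73, -48, 68) = -48
Right (MAX): max(-54, -48) = -48
S0 (MIN): min(36, 32, -48) = -48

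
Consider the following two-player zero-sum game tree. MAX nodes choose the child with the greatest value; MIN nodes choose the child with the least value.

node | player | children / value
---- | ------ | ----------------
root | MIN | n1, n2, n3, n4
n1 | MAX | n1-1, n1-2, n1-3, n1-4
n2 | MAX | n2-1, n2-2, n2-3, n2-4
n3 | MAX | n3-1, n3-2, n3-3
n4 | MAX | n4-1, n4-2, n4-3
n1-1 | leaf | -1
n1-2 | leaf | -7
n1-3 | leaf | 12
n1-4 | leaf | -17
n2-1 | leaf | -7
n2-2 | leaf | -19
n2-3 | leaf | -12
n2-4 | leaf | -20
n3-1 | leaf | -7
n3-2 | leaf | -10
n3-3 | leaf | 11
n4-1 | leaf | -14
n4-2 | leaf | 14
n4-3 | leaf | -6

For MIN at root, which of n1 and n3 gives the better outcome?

n1 (MAX): max(-1, -7, 12, -17) = 12
n3 (MAX): max(-7, -10, 11) = 11
MIN prefers the lower value; n1=12, n3=11. n3 is better since 11 < 12.

n3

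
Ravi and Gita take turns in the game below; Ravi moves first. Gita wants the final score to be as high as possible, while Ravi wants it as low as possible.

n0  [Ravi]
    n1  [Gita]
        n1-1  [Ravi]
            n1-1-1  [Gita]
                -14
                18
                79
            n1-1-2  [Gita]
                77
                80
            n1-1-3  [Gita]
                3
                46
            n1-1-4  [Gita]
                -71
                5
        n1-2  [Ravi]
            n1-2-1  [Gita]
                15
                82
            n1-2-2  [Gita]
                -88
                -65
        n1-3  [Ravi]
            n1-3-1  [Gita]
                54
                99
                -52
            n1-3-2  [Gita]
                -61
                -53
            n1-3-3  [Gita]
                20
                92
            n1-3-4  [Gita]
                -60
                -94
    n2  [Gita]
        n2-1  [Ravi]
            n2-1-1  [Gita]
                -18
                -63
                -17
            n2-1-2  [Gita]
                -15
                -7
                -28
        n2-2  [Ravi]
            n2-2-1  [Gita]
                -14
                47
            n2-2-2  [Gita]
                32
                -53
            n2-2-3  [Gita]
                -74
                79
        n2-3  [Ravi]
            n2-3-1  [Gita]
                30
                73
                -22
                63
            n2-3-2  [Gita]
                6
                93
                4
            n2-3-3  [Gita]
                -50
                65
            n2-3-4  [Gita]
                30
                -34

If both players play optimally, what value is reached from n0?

n1-1-1 (Gita): max(-14, 18, 79) = 79
n1-1-2 (Gita): max(77, 80) = 80
n1-1-3 (Gita): max(3, 46) = 46
n1-1-4 (Gita): max(-71, 5) = 5
n1-1 (Ravi): min(79, 80, 46, 5) = 5
n1-2-1 (Gita): max(15, 82) = 82
n1-2-2 (Gita): max(-88, -65) = -65
n1-2 (Ravi): min(82, -65) = -65
n1-3-1 (Gita): max(54, 99, -52) = 99
n1-3-2 (Gita): max(-61, -53) = -53
n1-3-3 (Gita): max(20, 92) = 92
n1-3-4 (Gita): max(-60, -94) = -60
n1-3 (Ravi): min(99, -53, 92, -60) = -60
n1 (Gita): max(5, -65, -60) = 5
n2-1-1 (Gita): max(-18, -63, -17) = -17
n2-1-2 (Gita): max(-15, -7, -28) = -7
n2-1 (Ravi): min(-17, -7) = -17
n2-2-1 (Gita): max(-14, 47) = 47
n2-2-2 (Gita): max(32, -53) = 32
n2-2-3 (Gita): max(-74, 79) = 79
n2-2 (Ravi): min(47, 32, 79) = 32
n2-3-1 (Gita): max(30, 73, -22, 63) = 73
n2-3-2 (Gita): max(6, 93, 4) = 93
n2-3-3 (Gita): max(-50, 65) = 65
n2-3-4 (Gita): max(30, -34) = 30
n2-3 (Ravi): min(73, 93, 65, 30) = 30
n2 (Gita): max(-17, 32, 30) = 32
n0 (Ravi): min(5, 32) = 5

5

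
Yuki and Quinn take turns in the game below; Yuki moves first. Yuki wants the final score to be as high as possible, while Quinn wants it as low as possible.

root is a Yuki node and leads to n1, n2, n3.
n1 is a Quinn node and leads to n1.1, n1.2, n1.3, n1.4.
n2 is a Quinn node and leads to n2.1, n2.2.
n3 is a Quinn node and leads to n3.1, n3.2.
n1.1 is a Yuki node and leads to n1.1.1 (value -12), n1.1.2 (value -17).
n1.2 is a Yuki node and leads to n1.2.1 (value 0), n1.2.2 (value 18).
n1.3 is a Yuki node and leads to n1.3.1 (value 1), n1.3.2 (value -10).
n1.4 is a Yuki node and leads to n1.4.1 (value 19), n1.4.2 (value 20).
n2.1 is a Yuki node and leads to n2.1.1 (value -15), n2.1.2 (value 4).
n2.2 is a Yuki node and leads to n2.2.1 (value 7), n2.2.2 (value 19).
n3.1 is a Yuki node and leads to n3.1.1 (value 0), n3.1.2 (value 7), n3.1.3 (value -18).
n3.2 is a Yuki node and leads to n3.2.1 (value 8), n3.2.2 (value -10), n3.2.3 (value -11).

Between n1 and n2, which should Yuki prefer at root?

n2

n1.1 (Yuki): max(-12, -17) = -12
n1.2 (Yuki): max(0, 18) = 18
n1.3 (Yuki): max(1, -10) = 1
n1.4 (Yuki): max(19, 20) = 20
n1 (Quinn): min(-12, 18, 1, 20) = -12
n2.1 (Yuki): max(-15, 4) = 4
n2.2 (Yuki): max(7, 19) = 19
n2 (Quinn): min(4, 19) = 4
Yuki prefers the higher value; n1=-12, n2=4. n2 is better since 4 > -12.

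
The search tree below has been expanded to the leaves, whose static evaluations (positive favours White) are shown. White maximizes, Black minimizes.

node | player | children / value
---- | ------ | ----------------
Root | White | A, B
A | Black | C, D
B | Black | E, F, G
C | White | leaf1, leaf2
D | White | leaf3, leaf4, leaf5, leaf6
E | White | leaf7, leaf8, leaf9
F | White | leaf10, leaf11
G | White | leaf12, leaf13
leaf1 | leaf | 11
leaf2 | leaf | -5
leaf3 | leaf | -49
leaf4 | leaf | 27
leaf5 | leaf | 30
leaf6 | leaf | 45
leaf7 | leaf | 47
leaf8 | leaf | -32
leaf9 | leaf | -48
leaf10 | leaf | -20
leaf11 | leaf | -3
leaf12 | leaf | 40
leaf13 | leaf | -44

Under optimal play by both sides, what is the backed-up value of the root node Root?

C (White): max(11, -5) = 11
D (White): max(-49, 27, 30, 45) = 45
A (Black): min(11, 45) = 11
E (White): max(47, -32, -48) = 47
F (White): max(-20, -3) = -3
G (White): max(40, -44) = 40
B (Black): min(47, -3, 40) = -3
Root (White): max(11, -3) = 11

11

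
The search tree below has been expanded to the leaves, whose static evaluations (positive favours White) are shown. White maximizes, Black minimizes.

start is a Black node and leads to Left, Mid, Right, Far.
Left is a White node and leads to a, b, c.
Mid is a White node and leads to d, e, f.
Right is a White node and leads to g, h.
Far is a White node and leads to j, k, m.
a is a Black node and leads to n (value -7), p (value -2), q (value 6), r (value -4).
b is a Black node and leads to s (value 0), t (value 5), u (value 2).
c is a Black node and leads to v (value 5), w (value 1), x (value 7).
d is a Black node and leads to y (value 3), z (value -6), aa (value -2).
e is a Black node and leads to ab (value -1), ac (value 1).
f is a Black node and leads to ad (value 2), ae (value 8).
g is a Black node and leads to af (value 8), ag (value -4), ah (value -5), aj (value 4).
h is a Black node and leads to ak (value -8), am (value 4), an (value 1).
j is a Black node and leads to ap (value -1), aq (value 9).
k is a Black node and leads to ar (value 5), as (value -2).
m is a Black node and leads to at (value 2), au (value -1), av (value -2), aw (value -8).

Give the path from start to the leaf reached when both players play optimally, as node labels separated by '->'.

a (Black): min(-7, -2, 6, -4) = -7
b (Black): min(0, 5, 2) = 0
c (Black): min(5, 1, 7) = 1
Left (White): max(-7, 0, 1) = 1
d (Black): min(3, -6, -2) = -6
e (Black): min(-1, 1) = -1
f (Black): min(2, 8) = 2
Mid (White): max(-6, -1, 2) = 2
g (Black): min(8, -4, -5, 4) = -5
h (Black): min(-8, 4, 1) = -8
Right (White): max(-5, -8) = -5
j (Black): min(-1, 9) = -1
k (Black): min(5, -2) = -2
m (Black): min(2, -1, -2, -8) = -8
Far (White): max(-1, -2, -8) = -1
start (Black): min(1, 2, -5, -1) = -5
At start, Black picks Right (lowest: -5).
At Right, White picks g (highest: -5).
At g, Black picks ah (lowest: -5).
Terminal value -5.

start -> Right -> g -> ah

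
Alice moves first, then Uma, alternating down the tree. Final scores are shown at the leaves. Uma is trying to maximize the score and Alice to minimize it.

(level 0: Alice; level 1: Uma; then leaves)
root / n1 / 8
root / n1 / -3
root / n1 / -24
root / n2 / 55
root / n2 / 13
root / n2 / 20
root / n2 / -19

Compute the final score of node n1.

n1 (Uma): max(8, -3, -24) = 8

8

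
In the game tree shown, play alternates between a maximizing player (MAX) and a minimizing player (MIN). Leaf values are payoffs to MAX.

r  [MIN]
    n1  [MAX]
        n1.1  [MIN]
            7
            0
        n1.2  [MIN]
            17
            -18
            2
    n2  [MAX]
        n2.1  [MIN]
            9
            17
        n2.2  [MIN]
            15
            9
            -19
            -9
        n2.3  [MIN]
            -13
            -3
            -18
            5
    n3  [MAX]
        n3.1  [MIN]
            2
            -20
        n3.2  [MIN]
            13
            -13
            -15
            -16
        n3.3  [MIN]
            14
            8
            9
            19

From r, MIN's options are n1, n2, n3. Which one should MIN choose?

n1.1 (MIN): min(7, 0) = 0
n1.2 (MIN): min(17, -18, 2) = -18
n1 (MAX): max(0, -18) = 0
n2.1 (MIN): min(9, 17) = 9
n2.2 (MIN): min(15, 9, -19, -9) = -19
n2.3 (MIN): min(-13, -3, -18, 5) = -18
n2 (MAX): max(9, -19, -18) = 9
n3.1 (MIN): min(2, -20) = -20
n3.2 (MIN): min(13, -13, -15, -16) = -16
n3.3 (MIN): min(14, 8, 9, 19) = 8
n3 (MAX): max(-20, -16, 8) = 8
r (MIN): min(0, 9, 8) = 0
MIN at r wants the lowest of {n1=0, n2=9, n3=8}, so chooses n1.

n1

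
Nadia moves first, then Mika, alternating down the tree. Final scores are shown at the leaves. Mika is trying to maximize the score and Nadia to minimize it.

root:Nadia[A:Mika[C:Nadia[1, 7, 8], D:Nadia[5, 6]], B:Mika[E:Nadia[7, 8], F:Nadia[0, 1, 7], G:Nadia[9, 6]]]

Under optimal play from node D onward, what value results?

5

D (Nadia): min(5, 6) = 5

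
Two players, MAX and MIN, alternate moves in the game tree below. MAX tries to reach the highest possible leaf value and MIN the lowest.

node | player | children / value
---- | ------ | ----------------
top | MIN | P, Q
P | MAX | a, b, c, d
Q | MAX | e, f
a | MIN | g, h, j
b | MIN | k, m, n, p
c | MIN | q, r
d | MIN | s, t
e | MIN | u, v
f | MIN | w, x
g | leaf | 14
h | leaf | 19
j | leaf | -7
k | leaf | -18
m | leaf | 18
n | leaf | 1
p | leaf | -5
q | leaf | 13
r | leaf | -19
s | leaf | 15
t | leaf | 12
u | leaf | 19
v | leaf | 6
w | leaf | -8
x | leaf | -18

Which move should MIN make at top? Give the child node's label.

Q

a (MIN): min(14, 19, -7) = -7
b (MIN): min(-18, 18, 1, -5) = -18
c (MIN): min(13, -19) = -19
d (MIN): min(15, 12) = 12
P (MAX): max(-7, -18, -19, 12) = 12
e (MIN): min(19, 6) = 6
f (MIN): min(-8, -18) = -18
Q (MAX): max(6, -18) = 6
top (MIN): min(12, 6) = 6
MIN at top wants the lowest of {P=12, Q=6}, so chooses Q.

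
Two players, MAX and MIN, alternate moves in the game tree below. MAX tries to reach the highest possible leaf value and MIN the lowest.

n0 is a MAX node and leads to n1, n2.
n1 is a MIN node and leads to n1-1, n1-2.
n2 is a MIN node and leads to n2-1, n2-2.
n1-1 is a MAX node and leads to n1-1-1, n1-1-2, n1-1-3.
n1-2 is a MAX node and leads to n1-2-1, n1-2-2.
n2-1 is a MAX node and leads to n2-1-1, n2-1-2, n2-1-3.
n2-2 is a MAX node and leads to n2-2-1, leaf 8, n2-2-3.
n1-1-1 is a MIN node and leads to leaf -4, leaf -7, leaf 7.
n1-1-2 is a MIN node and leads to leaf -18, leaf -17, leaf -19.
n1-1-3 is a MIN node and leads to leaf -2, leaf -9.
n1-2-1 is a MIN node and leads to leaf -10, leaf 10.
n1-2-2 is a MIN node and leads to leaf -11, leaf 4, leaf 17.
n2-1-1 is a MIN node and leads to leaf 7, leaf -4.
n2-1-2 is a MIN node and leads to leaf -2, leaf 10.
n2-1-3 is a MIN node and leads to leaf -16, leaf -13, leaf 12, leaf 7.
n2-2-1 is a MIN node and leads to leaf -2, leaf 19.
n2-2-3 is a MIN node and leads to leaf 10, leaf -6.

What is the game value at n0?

n1-1-1 (MIN): min(-4, -7, 7) = -7
n1-1-2 (MIN): min(-18, -17, -19) = -19
n1-1-3 (MIN): min(-2, -9) = -9
n1-1 (MAX): max(-7, -19, -9) = -7
n1-2-1 (MIN): min(-10, 10) = -10
n1-2-2 (MIN): min(-11, 4, 17) = -11
n1-2 (MAX): max(-10, -11) = -10
n1 (MIN): min(-7, -10) = -10
n2-1-1 (MIN): min(7, -4) = -4
n2-1-2 (MIN): min(-2, 10) = -2
n2-1-3 (MIN): min(-16, -13, 12, 7) = -16
n2-1 (MAX): max(-4, -2, -16) = -2
n2-2-1 (MIN): min(-2, 19) = -2
n2-2-3 (MIN): min(10, -6) = -6
n2-2 (MAX): max(-2, 8, -6) = 8
n2 (MIN): min(-2, 8) = -2
n0 (MAX): max(-10, -2) = -2

-2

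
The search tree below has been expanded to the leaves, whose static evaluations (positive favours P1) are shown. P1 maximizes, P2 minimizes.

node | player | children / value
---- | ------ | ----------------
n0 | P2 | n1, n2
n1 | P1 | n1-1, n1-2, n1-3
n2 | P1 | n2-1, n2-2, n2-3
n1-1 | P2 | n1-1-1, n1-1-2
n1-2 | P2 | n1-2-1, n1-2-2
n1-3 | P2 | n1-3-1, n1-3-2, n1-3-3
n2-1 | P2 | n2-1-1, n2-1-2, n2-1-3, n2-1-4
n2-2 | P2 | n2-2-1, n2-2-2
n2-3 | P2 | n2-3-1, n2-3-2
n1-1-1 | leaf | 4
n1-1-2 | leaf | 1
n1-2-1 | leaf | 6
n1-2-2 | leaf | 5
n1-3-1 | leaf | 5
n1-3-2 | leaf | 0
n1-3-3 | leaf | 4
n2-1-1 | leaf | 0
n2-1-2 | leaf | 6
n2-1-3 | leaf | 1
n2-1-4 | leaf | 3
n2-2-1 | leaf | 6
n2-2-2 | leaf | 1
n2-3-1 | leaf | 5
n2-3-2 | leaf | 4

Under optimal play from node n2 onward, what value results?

4

n2-1 (P2): min(0, 6, 1, 3) = 0
n2-2 (P2): min(6, 1) = 1
n2-3 (P2): min(5, 4) = 4
n2 (P1): max(0, 1, 4) = 4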